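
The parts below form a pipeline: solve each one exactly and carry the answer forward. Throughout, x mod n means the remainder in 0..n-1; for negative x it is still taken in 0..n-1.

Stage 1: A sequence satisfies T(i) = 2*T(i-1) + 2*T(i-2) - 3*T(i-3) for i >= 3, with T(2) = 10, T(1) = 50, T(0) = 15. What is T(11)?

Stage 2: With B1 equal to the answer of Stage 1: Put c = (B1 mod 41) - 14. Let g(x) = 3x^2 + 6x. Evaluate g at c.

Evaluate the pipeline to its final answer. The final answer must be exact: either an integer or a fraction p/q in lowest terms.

1197

Stage 1: T(3) = 2*(10) + 2*(50) - 3*(15) = 75; iterating: T(3)=75, T(4)=20, T(5)=160, T(6)=135, T(7)=530, T(8)=850, T(9)=2355, T(10)=4820, T(11)=11800; answer 11800
Stage 2: B1 = 11800; c = 19; 3*(19)^2 + 6*(19)^1 = (1083) + (114) = 1197; answer 1197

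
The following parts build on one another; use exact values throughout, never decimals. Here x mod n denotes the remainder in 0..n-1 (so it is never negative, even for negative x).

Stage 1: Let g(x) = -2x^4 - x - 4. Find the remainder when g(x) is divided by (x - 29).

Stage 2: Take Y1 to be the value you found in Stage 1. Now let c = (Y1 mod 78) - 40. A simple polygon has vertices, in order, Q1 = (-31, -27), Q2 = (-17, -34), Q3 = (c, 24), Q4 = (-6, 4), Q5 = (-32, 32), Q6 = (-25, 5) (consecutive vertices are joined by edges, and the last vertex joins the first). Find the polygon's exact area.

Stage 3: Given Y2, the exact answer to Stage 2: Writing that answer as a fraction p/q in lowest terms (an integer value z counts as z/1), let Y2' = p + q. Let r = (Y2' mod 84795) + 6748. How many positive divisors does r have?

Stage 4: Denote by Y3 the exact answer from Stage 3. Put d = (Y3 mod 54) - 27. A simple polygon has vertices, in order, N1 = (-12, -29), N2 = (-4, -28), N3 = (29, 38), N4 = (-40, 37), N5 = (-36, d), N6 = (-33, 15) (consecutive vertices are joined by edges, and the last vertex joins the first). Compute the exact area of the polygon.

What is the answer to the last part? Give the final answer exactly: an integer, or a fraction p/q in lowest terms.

5549/2

Stage 1: remainder = value at the root: -2*(29)^4 - 1*(29)^1 - 4 = (-1414562) + (-29) + (-4) = -1414595; answer -1414595
Stage 2: Y1 = -1414595; c = -27; cross terms: (-31*-34 - -17*-27)=595, (-17*24 - -27*-34)=-1326, (-27*4 - -6*24)=36, (-6*32 - -32*4)=-64, (-32*5 - -25*32)=640, (-25*-27 - -31*5)=830; twice the area = |711| = 711; area = 711/2; answer 711/2
Stage 3: Y2 = 711/2; threaded value p + q = 713; r = 7461; 7461 = 3^2 * 829; number of divisors = (2+1) * (1+1) = 6; answer 6
Stage 4: Y3 = 6; d = -21; cross terms: (-12*-28 - -4*-29)=220, (-4*38 - 29*-28)=660, (29*37 - -40*38)=2593, (-40*-21 - -36*37)=2172, (-36*15 - -33*-21)=-1233, (-33*-29 - -12*15)=1137; twice the area = |5549| = 5549; area = 5549/2; answer 5549/2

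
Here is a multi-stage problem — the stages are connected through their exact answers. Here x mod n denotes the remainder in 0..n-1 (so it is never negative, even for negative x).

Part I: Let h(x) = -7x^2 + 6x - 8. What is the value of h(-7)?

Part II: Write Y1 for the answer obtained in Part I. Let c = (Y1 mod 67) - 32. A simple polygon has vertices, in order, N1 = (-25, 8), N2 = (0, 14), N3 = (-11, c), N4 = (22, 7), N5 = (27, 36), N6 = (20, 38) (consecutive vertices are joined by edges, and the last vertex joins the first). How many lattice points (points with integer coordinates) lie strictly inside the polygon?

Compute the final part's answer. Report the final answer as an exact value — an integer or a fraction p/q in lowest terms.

1116

Part I: -7*(-7)^2 + 6*(-7)^1 - 8 = (-343) + (-42) + (-8) = -393; answer -393
Part II: Y1 = -393; c = -23; cross terms: (-25*14 - 0*8)=-350, (0*-23 - -11*14)=154, (-11*7 - 22*-23)=429, (22*36 - 27*7)=603, (27*38 - 20*36)=306, (20*8 - -25*38)=1110; twice the area = |2252| = 2252; area = 1126; boundary points = 1 + 1 + 3 + 1 + 1 + 15 = 22; strictly interior points = area - boundary/2 + 1 = 1116; answer 1116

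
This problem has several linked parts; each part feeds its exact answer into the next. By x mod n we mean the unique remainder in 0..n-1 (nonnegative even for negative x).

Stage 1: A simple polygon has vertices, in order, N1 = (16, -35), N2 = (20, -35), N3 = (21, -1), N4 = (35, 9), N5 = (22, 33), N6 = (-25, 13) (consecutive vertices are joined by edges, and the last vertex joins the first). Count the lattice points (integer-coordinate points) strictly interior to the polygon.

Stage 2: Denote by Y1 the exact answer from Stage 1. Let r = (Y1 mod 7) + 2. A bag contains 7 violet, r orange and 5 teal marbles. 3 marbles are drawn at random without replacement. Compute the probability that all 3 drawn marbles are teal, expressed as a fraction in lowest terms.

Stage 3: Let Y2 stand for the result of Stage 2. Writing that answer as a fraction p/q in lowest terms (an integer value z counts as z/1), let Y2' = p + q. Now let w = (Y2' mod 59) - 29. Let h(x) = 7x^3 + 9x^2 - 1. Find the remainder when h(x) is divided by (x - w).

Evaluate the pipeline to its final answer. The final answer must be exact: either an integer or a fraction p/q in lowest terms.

Stage 1: cross terms: (16*-35 - 20*-35)=140, (20*-1 - 21*-35)=715, (21*9 - 35*-1)=224, (35*33 - 22*9)=957, (22*13 - -25*33)=1111, (-25*-35 - 16*13)=667; twice the area = |3814| = 3814; area = 1907; boundary points = 4 + 1 + 2 + 1 + 1 + 1 = 10; strictly interior points = area - boundary/2 + 1 = 1903; answer 1903
Stage 2: Y1 = 1903; r = 8; total draws C(20,3) = 1140; favorable C(5,3) = 10; P = 1/114; answer 1/114
Stage 3: Y2 = 1/114; threaded value p + q = 115; w = 27; remainder = value at the root: 7*(27)^3 + 9*(27)^2 - 1 = (137781) + (6561) + (-1) = 144341; answer 144341

144341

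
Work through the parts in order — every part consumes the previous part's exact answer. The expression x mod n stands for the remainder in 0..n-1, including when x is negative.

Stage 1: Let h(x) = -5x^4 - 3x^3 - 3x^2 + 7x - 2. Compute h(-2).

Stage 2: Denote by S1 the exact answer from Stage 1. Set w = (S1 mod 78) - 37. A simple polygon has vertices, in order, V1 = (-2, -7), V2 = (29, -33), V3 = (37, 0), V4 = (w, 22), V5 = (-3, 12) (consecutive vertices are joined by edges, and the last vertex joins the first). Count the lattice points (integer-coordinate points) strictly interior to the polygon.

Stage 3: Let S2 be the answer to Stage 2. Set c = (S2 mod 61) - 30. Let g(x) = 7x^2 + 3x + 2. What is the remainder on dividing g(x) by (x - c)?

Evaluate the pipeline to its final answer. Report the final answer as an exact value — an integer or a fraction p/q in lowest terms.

Stage 1: -5*(-2)^4 - 3*(-2)^3 - 3*(-2)^2 + 7*(-2)^1 - 2 = (-80) + (24) + (-12) + (-14) + (-2) = -84; answer -84
Stage 2: S1 = -84; w = 35; cross terms: (-2*-33 - 29*-7)=269, (29*0 - 37*-33)=1221, (37*22 - 35*0)=814, (35*12 - -3*22)=486, (-3*-7 - -2*12)=45; twice the area = |2835| = 2835; area = 2835/2; boundary points = 1 + 1 + 2 + 2 + 1 = 7; strictly interior points = area - boundary/2 + 1 = 1415; answer 1415
Stage 3: S2 = 1415; c = -18; remainder = value at the root: 7*(-18)^2 + 3*(-18)^1 + 2 = (2268) + (-54) + (2) = 2216; answer 2216

2216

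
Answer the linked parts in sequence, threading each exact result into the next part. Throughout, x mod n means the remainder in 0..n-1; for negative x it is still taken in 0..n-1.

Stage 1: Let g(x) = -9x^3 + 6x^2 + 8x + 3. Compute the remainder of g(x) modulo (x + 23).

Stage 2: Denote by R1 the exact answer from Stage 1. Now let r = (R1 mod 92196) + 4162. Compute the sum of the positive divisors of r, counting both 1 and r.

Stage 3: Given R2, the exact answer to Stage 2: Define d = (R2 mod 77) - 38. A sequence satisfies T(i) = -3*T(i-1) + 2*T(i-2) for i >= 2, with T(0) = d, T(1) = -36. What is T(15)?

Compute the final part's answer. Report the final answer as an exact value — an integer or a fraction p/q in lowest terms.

Stage 1: remainder = value at the root: -9*(-23)^3 + 6*(-23)^2 + 8*(-23)^1 + 3 = (109503) + (3174) + (-184) + (3) = 112496; answer 112496
Stage 2: R1 = 112496; r = 24462; 24462 = 2 * 3^4 * 151; sigma = (1 + 2) * (1 + 3 + 9 + 27 + 81) * (1 + 151) = 3 * 121 * 152 = 55176; answer 55176
Stage 3: R2 = 55176; d = 6; T(2) = -3*(-36) + 2*(6) = 120; iterating: T(2)=120, T(3)=-432, T(4)=1536, T(5)=-5472, T(6)=19488, T(7)=-69408, T(8)=247200, T(9)=-880416, T(10)=3135648, T(11)=-11167776, T(12)=39774624, T(13)=-141659424, T(14)=504527520, T(15)=-1796901408; answer -1796901408

-1796901408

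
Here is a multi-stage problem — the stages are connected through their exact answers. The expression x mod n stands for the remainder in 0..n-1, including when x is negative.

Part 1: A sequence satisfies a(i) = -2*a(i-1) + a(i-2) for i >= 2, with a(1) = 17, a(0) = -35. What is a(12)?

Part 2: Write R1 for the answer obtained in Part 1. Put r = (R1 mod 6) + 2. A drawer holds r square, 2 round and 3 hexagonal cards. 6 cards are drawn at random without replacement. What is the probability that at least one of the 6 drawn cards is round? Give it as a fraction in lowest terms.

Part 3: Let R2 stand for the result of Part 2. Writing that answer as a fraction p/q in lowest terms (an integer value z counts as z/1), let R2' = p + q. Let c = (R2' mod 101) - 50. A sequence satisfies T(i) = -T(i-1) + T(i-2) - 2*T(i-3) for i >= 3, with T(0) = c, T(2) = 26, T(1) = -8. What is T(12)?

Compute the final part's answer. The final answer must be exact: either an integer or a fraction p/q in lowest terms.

Part 1: a(2) = -2*(17) + 1*(-35) = -69; iterating: a(2)=-69, a(3)=155, a(4)=-379, a(5)=913, a(6)=-2205, a(7)=5323, a(8)=-12851, a(9)=31025, a(10)=-74901, a(11)=180827, a(12)=-436555; answer -436555
Part 2: R1 = -436555; r = 7; total draws C(12,6) = 924; complement C(10,6) = 210; favorable 924 - 210 = 714; P = 17/22; answer 17/22
Part 3: R2 = 17/22; threaded value p + q = 39; c = -11; T(3) = -1*(26) + 1*(-8) - 2*(-11) = -12; iterating: T(3)=-12, T(4)=54, T(5)=-118, T(6)=196, T(7)=-422, T(8)=854, T(9)=-1668, T(10)=3366, T(11)=-6742, T(12)=13444; answer 13444

13444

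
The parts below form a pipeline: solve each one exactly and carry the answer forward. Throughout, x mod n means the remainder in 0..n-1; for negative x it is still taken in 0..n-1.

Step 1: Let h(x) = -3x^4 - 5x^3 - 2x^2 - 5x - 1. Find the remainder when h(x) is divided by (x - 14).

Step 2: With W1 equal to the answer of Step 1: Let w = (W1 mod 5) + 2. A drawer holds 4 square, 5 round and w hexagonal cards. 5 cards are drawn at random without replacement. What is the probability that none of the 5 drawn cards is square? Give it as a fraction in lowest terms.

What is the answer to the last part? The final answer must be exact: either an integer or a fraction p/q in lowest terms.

Step 1: remainder = value at the root: -3*(14)^4 - 5*(14)^3 - 2*(14)^2 - 5*(14)^1 - 1 = (-115248) + (-13720) + (-392) + (-70) + (-1) = -129431; answer -129431
Step 2: W1 = -129431; w = 6; total draws C(15,5) = 3003; favorable C(11,5) = 462; P = 2/13; answer 2/13

2/13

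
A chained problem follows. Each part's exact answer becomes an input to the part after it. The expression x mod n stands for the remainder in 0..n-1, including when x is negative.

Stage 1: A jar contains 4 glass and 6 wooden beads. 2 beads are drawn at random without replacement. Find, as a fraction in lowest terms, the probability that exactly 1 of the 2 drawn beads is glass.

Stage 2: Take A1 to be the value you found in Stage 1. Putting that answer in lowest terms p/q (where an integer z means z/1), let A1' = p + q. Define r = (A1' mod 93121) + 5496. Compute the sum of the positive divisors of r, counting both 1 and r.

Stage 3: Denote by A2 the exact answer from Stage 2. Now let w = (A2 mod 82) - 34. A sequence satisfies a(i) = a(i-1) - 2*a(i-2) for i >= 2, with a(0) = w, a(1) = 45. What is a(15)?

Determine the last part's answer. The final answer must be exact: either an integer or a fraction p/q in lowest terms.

-5461

Stage 1: total draws C(10,2) = 45; favorable C(4,1)*C(6,1) = 24; P = 8/15; answer 8/15
Stage 2: A1 = 8/15; threaded value p + q = 23; r = 5519; 5519 is prime, so its only divisors are 1 and 5519; sigma = 1 + 5519 = 5520; answer 5520
Stage 3: A2 = 5520; w = -8; a(2) = 1*(45) - 2*(-8) = 61; iterating: a(2)=61, a(3)=-29, a(4)=-151, a(5)=-93, a(6)=209, a(7)=395, a(8)=-23, a(9)=-813, a(10)=-767, a(11)=859, a(12)=2393, a(13)=675, a(14)=-4111, a(15)=-5461; answer -5461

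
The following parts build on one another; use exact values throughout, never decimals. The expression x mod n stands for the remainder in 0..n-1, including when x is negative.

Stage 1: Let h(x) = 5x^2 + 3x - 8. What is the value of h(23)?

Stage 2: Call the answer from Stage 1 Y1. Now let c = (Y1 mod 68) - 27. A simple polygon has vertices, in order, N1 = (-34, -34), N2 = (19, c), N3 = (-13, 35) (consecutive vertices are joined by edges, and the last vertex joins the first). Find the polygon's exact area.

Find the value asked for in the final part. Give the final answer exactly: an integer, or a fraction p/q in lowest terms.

Stage 1: 5*(23)^2 + 3*(23)^1 - 8 = (2645) + (69) + (-8) = 2706; answer 2706
Stage 2: Y1 = 2706; c = 27; cross terms: (-34*27 - 19*-34)=-272, (19*35 - -13*27)=1016, (-13*-34 - -34*35)=1632; twice the area = |2376| = 2376; area = 1188; answer 1188

1188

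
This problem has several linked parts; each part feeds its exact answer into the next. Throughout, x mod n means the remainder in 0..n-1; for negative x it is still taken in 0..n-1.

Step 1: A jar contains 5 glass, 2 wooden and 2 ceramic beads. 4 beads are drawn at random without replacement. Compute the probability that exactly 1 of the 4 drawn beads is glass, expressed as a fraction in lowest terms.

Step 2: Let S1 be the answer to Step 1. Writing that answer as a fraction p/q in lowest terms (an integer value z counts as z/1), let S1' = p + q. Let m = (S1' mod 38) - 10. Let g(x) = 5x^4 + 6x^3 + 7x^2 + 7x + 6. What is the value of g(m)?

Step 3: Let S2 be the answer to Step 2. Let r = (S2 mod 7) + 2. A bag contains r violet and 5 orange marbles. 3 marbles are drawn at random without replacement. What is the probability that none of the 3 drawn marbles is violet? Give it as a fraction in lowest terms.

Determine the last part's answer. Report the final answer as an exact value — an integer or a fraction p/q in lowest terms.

Step 1: total draws C(9,4) = 126; favorable C(5,1)*C(4,3) = 20; P = 10/63; answer 10/63
Step 2: S1 = 10/63; threaded value p + q = 73; m = 25; 5*(25)^4 + 6*(25)^3 + 7*(25)^2 + 7*(25)^1 + 6 = (1953125) + (93750) + (4375) + (175) + (6) = 2051431; answer 2051431
Step 3: S2 = 2051431; r = 6; total draws C(11,3) = 165; favorable C(5,3) = 10; P = 2/33; answer 2/33

2/33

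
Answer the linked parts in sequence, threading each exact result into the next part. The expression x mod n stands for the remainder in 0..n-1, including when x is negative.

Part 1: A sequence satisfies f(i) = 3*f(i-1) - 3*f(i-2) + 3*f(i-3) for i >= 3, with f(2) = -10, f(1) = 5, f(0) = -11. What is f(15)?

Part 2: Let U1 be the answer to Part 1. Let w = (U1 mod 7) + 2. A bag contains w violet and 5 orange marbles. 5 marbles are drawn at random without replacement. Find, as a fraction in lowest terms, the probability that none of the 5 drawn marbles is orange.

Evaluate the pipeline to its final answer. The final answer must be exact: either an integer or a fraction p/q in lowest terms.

Part 1: f(3) = 3*(-10) - 3*(5) + 3*(-11) = -78; iterating: f(3)=-78, f(4)=-189, f(5)=-363, f(6)=-756, f(7)=-1746, f(8)=-4059, f(9)=-9207, f(10)=-20682, f(11)=-46602, f(12)=-105381, f(13)=-238383, f(14)=-538812, f(15)=-1217430; answer -1217430
Part 2: U1 = -1217430; w = 5; total draws C(10,5) = 252; favorable C(5,5) = 1; P = 1/252; answer 1/252

1/252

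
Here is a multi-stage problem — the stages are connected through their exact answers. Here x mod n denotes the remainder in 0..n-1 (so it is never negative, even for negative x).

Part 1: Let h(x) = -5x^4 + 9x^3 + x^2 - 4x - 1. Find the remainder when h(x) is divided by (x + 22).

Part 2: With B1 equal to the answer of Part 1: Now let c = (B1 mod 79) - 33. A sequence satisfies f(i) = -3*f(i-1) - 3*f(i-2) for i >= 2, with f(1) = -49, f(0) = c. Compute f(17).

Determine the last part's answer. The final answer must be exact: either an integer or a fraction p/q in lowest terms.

328050

Part 1: remainder = value at the root: -5*(-22)^4 + 9*(-22)^3 + 1*(-22)^2 - 4*(-22)^1 - 1 = (-1171280) + (-95832) + (484) + (88) + (-1) = -1266541; answer -1266541
Part 2: B1 = -1266541; c = 33; f(2) = -3*(-49) - 3*(33) = 48; iterating: f(2)=48, f(3)=3, f(4)=-153, f(5)=450, f(6)=-891, f(7)=1323, f(8)=-1296, f(9)=-81, f(10)=4131, f(11)=-12150, f(12)=24057, f(13)=-35721, f(14)=34992, f(15)=2187, f(16)=-111537, f(17)=328050; answer 328050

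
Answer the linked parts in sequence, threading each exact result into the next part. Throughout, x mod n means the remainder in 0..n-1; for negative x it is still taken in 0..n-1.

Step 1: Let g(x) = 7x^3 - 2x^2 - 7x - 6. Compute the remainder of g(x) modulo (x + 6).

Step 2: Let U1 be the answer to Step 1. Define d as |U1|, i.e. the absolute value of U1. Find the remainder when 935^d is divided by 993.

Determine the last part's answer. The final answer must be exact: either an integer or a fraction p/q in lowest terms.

427

Step 1: remainder = value at the root: 7*(-6)^3 - 2*(-6)^2 - 7*(-6)^1 - 6 = (-1512) + (-72) + (42) + (-6) = -1548; answer -1548
Step 2: U1 = -1548; d = 1548; squarings mod 993: 935^1=935, 935^2=385, 935^4=268, 935^8=328, 935^16=340, 935^32=412, 935^64=934, 935^128=502, 935^256=775, 935^512=853, 935^1024=733; 935^1548 = 935^4 * 935^8 * 935^512 * 935^1024 = 427 (mod 993); answer 427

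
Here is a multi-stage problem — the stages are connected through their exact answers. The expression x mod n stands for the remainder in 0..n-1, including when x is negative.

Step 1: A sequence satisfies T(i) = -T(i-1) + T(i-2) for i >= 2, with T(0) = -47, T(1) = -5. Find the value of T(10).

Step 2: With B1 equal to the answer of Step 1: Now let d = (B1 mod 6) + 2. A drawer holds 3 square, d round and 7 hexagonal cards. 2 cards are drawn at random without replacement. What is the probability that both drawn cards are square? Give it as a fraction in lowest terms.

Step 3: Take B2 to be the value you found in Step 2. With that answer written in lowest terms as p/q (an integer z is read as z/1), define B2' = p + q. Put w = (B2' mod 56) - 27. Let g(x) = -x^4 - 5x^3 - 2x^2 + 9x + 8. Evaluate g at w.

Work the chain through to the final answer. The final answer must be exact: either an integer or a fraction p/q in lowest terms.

Step 1: T(2) = -1*(-5) + 1*(-47) = -42; iterating: T(2)=-42, T(3)=37, T(4)=-79, T(5)=116, T(6)=-195, T(7)=311, T(8)=-506, T(9)=817, T(10)=-1323; answer -1323
Step 2: B1 = -1323; d = 5; total draws C(15,2) = 105; favorable C(3,2) = 3; P = 1/35; answer 1/35
Step 3: B2 = 1/35; threaded value p + q = 36; w = 9; -1*(9)^4 - 5*(9)^3 - 2*(9)^2 + 9*(9)^1 + 8 = (-6561) + (-3645) + (-162) + (81) + (8) = -10279; answer -10279

-10279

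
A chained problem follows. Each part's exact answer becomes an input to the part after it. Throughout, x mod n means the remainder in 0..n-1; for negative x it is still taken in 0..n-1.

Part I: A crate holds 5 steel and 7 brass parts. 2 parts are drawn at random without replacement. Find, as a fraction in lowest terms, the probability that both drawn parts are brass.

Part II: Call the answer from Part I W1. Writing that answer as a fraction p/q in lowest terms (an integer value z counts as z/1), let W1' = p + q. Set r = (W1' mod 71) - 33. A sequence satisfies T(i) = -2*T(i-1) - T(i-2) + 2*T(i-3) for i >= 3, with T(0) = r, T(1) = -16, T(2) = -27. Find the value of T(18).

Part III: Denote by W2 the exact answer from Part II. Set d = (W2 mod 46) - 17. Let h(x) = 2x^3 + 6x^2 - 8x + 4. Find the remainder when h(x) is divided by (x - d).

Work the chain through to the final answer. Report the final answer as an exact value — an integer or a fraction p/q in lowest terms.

30916

Part I: total draws C(12,2) = 66; favorable C(7,2) = 21; P = 7/22; answer 7/22
Part II: W1 = 7/22; threaded value p + q = 29; r = -4; T(3) = -2*(-27) - 1*(-16) + 2*(-4) = 62; iterating: T(3)=62, T(4)=-129, T(5)=142, T(6)=-31, T(7)=-338, T(8)=991, T(9)=-1706, T(10)=1745, T(11)=198, T(12)=-5553, T(13)=14398, T(14)=-22847, T(15)=20190, T(16)=11263, T(17)=-88410, T(18)=205937; answer 205937
Part III: W2 = 205937; d = 24; remainder = value at the root: 2*(24)^3 + 6*(24)^2 - 8*(24)^1 + 4 = (27648) + (3456) + (-192) + (4) = 30916; answer 30916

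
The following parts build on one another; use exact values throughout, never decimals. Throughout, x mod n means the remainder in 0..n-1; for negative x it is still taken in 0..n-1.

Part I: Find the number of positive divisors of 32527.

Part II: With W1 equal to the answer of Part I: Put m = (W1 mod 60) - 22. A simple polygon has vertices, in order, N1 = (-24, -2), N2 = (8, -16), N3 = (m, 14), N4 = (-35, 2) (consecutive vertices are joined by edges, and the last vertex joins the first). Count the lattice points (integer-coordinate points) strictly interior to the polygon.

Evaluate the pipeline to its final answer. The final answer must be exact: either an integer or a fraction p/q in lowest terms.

396

Part I: 32527 = 11 * 2957; number of divisors = (1+1) * (1+1) = 4; answer 4
Part II: W1 = 4; m = -18; cross terms: (-24*-16 - 8*-2)=400, (8*14 - -18*-16)=-176, (-18*2 - -35*14)=454, (-35*-2 - -24*2)=118; twice the area = |796| = 796; area = 398; boundary points = 2 + 2 + 1 + 1 = 6; strictly interior points = area - boundary/2 + 1 = 396; answer 396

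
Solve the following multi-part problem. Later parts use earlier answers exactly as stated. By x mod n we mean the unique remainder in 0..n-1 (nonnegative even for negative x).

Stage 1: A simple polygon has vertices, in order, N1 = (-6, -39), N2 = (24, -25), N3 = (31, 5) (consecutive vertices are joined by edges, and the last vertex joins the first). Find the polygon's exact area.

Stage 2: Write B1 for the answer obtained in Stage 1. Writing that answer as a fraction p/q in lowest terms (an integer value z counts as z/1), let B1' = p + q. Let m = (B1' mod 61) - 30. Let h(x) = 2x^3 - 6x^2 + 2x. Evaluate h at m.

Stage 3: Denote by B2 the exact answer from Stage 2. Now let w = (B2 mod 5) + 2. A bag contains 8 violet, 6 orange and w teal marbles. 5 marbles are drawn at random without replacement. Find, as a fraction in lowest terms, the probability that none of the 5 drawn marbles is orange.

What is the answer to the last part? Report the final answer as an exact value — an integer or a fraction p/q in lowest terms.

143/1292

Stage 1: cross terms: (-6*-25 - 24*-39)=1086, (24*5 - 31*-25)=895, (31*-39 - -6*5)=-1179; twice the area = |802| = 802; area = 401; answer 401
Stage 2: B1 = 401; threaded value p + q = 402; m = 6; 2*(6)^3 - 6*(6)^2 + 2*(6)^1 = (432) + (-216) + (12) = 228; answer 228
Stage 3: B2 = 228; w = 5; total draws C(19,5) = 11628; favorable C(13,5) = 1287; P = 143/1292; answer 143/1292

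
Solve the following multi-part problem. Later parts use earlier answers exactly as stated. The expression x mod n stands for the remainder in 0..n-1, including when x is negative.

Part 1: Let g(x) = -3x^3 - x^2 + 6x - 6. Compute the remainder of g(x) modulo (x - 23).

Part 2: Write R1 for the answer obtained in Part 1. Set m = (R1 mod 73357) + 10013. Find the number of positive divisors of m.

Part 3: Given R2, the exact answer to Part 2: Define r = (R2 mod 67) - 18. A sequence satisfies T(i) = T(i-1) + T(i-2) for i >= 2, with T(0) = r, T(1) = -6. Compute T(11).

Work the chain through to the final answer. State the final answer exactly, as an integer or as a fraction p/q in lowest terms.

Part 1: remainder = value at the root: -3*(23)^3 - 1*(23)^2 + 6*(23)^1 - 6 = (-36501) + (-529) + (138) + (-6) = -36898; answer -36898
Part 2: R1 = -36898; m = 46472; 46472 = 2^3 * 37 * 157; number of divisors = (3+1) * (1+1) * (1+1) = 16; answer 16
Part 3: R2 = 16; r = -2; T(2) = 1*(-6) + 1*(-2) = -8; iterating: T(2)=-8, T(3)=-14, T(4)=-22, T(5)=-36, T(6)=-58, T(7)=-94, T(8)=-152, T(9)=-246, T(10)=-398, T(11)=-644; answer -644

-644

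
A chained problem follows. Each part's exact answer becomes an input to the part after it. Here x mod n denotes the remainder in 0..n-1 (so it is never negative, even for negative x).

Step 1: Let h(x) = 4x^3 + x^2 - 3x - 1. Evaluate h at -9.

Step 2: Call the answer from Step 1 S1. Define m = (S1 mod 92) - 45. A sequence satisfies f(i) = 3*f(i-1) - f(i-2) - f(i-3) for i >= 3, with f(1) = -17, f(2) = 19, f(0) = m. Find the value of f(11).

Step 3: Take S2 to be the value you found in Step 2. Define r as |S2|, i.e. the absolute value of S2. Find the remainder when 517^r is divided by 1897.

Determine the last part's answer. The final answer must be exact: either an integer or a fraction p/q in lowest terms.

1030

Step 1: 4*(-9)^3 + 1*(-9)^2 - 3*(-9)^1 - 1 = (-2916) + (81) + (27) + (-1) = -2809; answer -2809
Step 2: S1 = -2809; m = -2; f(3) = 3*(19) - 1*(-17) - 1*(-2) = 76; iterating: f(3)=76, f(4)=226, f(5)=583, f(6)=1447, f(7)=3532, f(8)=8566, f(9)=20719, f(10)=50059, f(11)=120892; answer 120892
Step 3: S2 = 120892; r = 120892; squarings mod 1897: 517^1=517, 517^2=1709, 517^4=1198, 517^8=1072, 517^16=1499, 517^32=953, 517^64=1443, 517^128=1240, 517^256=1030, 517^512=477, 517^1024=1786, 517^2048=939, 517^4096=1513, 517^8192=1387, 517^16384=211, 517^32768=890, 517^65536=1051; 517^120892 = 517^4 * 517^8 * 517^16 * 517^32 * 517^2048 * 517^4096 * 517^16384 * 517^32768 * 517^65536 = 1030 (mod 1897); answer 1030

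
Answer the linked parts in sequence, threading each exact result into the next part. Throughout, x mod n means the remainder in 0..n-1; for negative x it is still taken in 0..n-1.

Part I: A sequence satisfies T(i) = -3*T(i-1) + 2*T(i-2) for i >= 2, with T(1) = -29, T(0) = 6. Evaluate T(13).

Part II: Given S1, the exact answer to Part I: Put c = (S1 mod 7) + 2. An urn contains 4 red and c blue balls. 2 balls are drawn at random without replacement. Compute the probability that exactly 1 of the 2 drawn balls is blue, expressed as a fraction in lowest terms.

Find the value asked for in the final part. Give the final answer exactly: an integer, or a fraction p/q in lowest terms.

5/9

Part I: T(2) = -3*(-29) + 2*(6) = 99; iterating: T(2)=99, T(3)=-355, T(4)=1263, T(5)=-4499, T(6)=16023, T(7)=-57067, T(8)=203247, T(9)=-723875, T(10)=2578119, T(11)=-9182107, T(12)=32702559, T(13)=-116471891; answer -116471891
Part II: S1 = -116471891; c = 5; total draws C(9,2) = 36; favorable C(5,1)*C(4,1) = 20; P = 5/9; answer 5/9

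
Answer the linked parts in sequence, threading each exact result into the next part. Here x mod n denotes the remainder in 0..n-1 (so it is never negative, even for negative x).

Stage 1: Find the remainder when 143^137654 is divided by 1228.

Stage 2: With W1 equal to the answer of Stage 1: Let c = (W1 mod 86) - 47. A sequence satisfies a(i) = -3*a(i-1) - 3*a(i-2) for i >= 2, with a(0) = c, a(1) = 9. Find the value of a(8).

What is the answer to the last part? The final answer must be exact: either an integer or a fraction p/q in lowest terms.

3807

Stage 1: squarings mod 1228: 143^1=143, 143^2=801, 143^4=585, 143^8=841, 143^16=1181, 143^32=981, 143^64=837, 143^128=609, 143^256=25, 143^512=625, 143^1024=121, 143^2048=1133, 143^4096=429, 143^8192=1069, 143^16384=721, 143^32768=397, 143^65536=425, 143^131072=109; 143^137654 = 143^2 * 143^4 * 143^16 * 143^32 * 143^128 * 143^256 * 143^2048 * 143^4096 * 143^131072 = 1117 (mod 1228); answer 1117
Stage 2: W1 = 1117; c = 38; a(2) = -3*(9) - 3*(38) = -141; iterating: a(2)=-141, a(3)=396, a(4)=-765, a(5)=1107, a(6)=-1026, a(7)=-243, a(8)=3807; answer 3807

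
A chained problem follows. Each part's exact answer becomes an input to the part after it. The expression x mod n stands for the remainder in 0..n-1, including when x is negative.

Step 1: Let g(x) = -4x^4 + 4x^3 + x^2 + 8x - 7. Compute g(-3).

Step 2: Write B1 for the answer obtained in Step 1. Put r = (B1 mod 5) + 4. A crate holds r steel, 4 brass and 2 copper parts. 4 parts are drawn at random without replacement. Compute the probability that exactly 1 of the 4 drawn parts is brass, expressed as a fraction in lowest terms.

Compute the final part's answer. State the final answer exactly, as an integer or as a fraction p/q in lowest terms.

14/33

Step 1: -4*(-3)^4 + 4*(-3)^3 + 1*(-3)^2 + 8*(-3)^1 - 7 = (-324) + (-108) + (9) + (-24) + (-7) = -454; answer -454
Step 2: B1 = -454; r = 5; total draws C(11,4) = 330; favorable C(4,1)*C(7,3) = 140; P = 14/33; answer 14/33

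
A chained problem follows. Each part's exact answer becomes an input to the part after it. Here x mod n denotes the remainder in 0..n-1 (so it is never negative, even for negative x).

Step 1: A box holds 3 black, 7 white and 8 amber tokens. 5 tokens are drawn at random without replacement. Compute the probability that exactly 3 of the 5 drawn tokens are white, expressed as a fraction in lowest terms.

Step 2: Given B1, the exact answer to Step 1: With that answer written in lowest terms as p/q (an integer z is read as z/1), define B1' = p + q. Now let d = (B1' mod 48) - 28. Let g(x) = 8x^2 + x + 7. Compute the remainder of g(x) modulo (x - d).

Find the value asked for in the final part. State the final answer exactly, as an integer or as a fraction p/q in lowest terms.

Step 1: total draws C(18,5) = 8568; favorable C(7,3)*C(11,2) = 1925; P = 275/1224; answer 275/1224
Step 2: B1 = 275/1224; threaded value p + q = 1499; d = -17; remainder = value at the root: 8*(-17)^2 + 1*(-17)^1 + 7 = (2312) + (-17) + (7) = 2302; answer 2302

2302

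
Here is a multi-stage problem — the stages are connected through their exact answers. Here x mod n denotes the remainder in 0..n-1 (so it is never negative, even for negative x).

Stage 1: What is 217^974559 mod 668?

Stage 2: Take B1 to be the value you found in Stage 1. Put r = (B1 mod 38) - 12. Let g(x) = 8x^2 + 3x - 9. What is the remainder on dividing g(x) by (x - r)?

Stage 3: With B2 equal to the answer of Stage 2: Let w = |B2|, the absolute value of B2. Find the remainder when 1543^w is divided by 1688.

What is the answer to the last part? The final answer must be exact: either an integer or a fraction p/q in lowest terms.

1417

Stage 1: squarings mod 668: 217^1=217, 217^2=329, 217^4=25, 217^8=625, 217^16=513, 217^32=645, 217^64=529, 217^128=617, 217^256=597, 217^512=365, 217^1024=293, 217^2048=345, 217^4096=121, 217^8192=613, 217^16384=353, 217^32768=361, 217^65536=61, 217^131072=381, 217^262144=205, 217^524288=609; 217^974559 = 217^1 * 217^2 * 217^4 * 217^8 * 217^16 * 217^64 * 217^128 * 217^512 * 217^1024 * 217^2048 * 217^4096 * 217^16384 * 217^32768 * 217^131072 * 217^262144 * 217^524288 = 345 (mod 668); answer 345
Stage 2: B1 = 345; r = -9; remainder = value at the root: 8*(-9)^2 + 3*(-9)^1 - 9 = (648) + (-27) + (-9) = 612; answer 612
Stage 3: B2 = 612; w = 612; squarings mod 1688: 1543^1=1543, 1543^2=769, 1543^4=561, 1543^8=753, 1543^16=1529, 1543^32=1649, 1543^64=1521, 1543^128=881, 1543^256=1369, 1543^512=481; 1543^612 = 1543^4 * 1543^32 * 1543^64 * 1543^512 = 1417 (mod 1688); answer 1417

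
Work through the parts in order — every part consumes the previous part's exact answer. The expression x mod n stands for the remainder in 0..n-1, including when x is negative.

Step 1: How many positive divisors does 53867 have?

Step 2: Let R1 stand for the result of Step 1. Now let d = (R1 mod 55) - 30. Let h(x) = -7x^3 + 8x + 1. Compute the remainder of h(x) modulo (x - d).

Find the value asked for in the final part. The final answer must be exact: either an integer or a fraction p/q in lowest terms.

74361

Step 1: 53867 = 11 * 59 * 83; number of divisors = (1+1) * (1+1) * (1+1) = 8; answer 8
Step 2: R1 = 8; d = -22; remainder = value at the root: -7*(-22)^3 + 8*(-22)^1 + 1 = (74536) + (-176) + (1) = 74361; answer 74361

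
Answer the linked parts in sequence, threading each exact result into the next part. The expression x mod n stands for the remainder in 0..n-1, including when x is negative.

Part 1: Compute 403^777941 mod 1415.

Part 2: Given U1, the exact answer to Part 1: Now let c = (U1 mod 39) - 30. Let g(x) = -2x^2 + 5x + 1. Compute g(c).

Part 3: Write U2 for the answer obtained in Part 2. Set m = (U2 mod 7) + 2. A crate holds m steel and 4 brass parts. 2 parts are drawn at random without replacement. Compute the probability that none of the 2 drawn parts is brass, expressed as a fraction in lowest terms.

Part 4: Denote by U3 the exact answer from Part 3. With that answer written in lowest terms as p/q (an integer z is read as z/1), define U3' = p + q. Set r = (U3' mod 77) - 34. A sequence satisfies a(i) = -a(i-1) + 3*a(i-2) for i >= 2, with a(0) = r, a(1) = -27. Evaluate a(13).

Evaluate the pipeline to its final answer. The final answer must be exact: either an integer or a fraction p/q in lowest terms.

-180363

Part 1: squarings mod 1415: 403^1=403, 403^2=1099, 403^4=806, 403^8=151, 403^16=161, 403^32=451, 403^64=1056, 403^128=116, 403^256=721, 403^512=536, 403^1024=51, 403^2048=1186, 403^4096=86, 403^8192=321, 403^16384=1161, 403^32768=841, 403^65536=1196, 403^131072=1266, 403^262144=976, 403^524288=281; 403^777941 = 403^1 * 403^4 * 403^16 * 403^64 * 403^128 * 403^512 * 403^1024 * 403^2048 * 403^4096 * 403^16384 * 403^32768 * 403^65536 * 403^131072 * 403^524288 = 708 (mod 1415); answer 708
Part 2: U1 = 708; c = -24; -2*(-24)^2 + 5*(-24)^1 + 1 = (-1152) + (-120) + (1) = -1271; answer -1271
Part 3: U2 = -1271; m = 5; total draws C(9,2) = 36; favorable C(5,2) = 10; P = 5/18; answer 5/18
Part 4: U3 = 5/18; threaded value p + q = 23; r = -11; a(2) = -1*(-27) + 3*(-11) = -6; iterating: a(2)=-6, a(3)=-75, a(4)=57, a(5)=-282, a(6)=453, a(7)=-1299, a(8)=2658, a(9)=-6555, a(10)=14529, a(11)=-34194, a(12)=77781, a(13)=-180363; answer -180363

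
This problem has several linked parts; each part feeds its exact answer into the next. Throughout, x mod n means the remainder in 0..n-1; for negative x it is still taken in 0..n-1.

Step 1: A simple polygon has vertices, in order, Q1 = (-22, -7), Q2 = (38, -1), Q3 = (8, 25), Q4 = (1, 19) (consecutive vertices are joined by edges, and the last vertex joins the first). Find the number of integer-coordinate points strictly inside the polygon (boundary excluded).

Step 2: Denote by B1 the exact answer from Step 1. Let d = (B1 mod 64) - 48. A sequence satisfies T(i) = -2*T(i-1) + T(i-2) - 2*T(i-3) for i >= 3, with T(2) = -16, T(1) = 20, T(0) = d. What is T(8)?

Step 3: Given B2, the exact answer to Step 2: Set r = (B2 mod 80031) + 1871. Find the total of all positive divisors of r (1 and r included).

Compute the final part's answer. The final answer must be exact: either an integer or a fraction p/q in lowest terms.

127008

Step 1: cross terms: (-22*-1 - 38*-7)=288, (38*25 - 8*-1)=958, (8*19 - 1*25)=127, (1*-7 - -22*19)=411; twice the area = |1784| = 1784; area = 892; boundary points = 6 + 2 + 1 + 1 = 10; strictly interior points = area - boundary/2 + 1 = 888; answer 888
Step 2: B1 = 888; d = 8; T(3) = -2*(-16) + 1*(20) - 2*(8) = 36; iterating: T(3)=36, T(4)=-128, T(5)=324, T(6)=-848, T(7)=2276, T(8)=-6048; answer -6048
Step 3: B2 = -6048; r = 75854; 75854 = 2 * 17 * 23 * 97; sigma = (1 + 2) * (1 + 17) * (1 + 23) * (1 + 97) = 3 * 18 * 24 * 98 = 127008; answer 127008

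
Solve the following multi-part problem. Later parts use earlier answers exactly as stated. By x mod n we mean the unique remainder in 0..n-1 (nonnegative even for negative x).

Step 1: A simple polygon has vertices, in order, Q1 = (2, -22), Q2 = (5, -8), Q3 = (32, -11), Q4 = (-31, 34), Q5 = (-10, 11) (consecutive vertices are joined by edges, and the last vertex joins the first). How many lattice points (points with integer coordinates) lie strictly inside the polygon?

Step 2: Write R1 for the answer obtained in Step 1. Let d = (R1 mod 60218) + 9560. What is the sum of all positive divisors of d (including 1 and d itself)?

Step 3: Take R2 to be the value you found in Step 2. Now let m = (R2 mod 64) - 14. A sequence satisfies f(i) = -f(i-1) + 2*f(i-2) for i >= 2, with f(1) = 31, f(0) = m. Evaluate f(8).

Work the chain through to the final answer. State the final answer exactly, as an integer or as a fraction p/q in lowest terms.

-2463

Step 1: cross terms: (2*-8 - 5*-22)=94, (5*-11 - 32*-8)=201, (32*34 - -31*-11)=747, (-31*11 - -10*34)=-1, (-10*-22 - 2*11)=198; twice the area = |1239| = 1239; area = 1239/2; boundary points = 1 + 3 + 9 + 1 + 3 = 17; strictly interior points = area - boundary/2 + 1 = 612; answer 612
Step 2: R1 = 612; d = 10172; 10172 = 2^2 * 2543; sigma = (1 + 2 + 4) * (1 + 2543) = 7 * 2544 = 17808; answer 17808
Step 3: R2 = 17808; m = 2; f(2) = -1*(31) + 2*(2) = -27; iterating: f(2)=-27, f(3)=89, f(4)=-143, f(5)=321, f(6)=-607, f(7)=1249, f(8)=-2463; answer -2463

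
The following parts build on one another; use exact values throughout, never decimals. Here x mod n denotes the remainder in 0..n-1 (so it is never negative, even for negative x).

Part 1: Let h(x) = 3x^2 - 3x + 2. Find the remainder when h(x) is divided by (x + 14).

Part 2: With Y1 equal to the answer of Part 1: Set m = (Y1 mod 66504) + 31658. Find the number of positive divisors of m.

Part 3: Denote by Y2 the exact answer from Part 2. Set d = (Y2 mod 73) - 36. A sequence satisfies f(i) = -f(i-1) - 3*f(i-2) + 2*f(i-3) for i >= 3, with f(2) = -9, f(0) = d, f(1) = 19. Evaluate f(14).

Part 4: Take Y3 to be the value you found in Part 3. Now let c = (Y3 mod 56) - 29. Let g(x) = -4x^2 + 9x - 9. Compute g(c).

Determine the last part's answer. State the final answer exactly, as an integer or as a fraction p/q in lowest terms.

-2479

Part 1: remainder = value at the root: 3*(-14)^2 - 3*(-14)^1 + 2 = (588) + (42) + (2) = 632; answer 632
Part 2: Y1 = 632; m = 32290; 32290 = 2 * 5 * 3229; number of divisors = (1+1) * (1+1) * (1+1) = 8; answer 8
Part 3: Y2 = 8; d = -28; f(3) = -1*(-9) - 3*(19) + 2*(-28) = -104; iterating: f(3)=-104, f(4)=169, f(5)=125, f(6)=-840, f(7)=803, f(8)=1967, f(9)=-6056, f(10)=1761, f(11)=20341, f(12)=-37736, f(13)=-19765, f(14)=173655; answer 173655
Part 4: Y3 = 173655; c = 26; -4*(26)^2 + 9*(26)^1 - 9 = (-2704) + (234) + (-9) = -2479; answer -2479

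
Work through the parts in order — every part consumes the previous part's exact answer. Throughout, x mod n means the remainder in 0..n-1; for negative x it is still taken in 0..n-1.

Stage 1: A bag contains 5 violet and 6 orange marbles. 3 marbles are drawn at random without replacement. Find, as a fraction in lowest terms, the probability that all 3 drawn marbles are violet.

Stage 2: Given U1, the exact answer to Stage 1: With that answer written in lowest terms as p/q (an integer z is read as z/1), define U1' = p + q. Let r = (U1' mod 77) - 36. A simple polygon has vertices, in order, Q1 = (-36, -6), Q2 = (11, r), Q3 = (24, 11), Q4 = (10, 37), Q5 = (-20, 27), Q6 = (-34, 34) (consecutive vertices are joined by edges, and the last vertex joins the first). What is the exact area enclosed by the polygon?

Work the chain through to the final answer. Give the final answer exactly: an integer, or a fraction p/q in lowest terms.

Stage 1: total draws C(11,3) = 165; favorable C(5,3) = 10; P = 2/33; answer 2/33
Stage 2: U1 = 2/33; threaded value p + q = 35; r = -1; cross terms: (-36*-1 - 11*-6)=102, (11*11 - 24*-1)=145, (24*37 - 10*11)=778, (10*27 - -20*37)=1010, (-20*34 - -34*27)=238, (-34*-6 - -36*34)=1428; twice the area = |3701| = 3701; area = 3701/2; answer 3701/2

3701/2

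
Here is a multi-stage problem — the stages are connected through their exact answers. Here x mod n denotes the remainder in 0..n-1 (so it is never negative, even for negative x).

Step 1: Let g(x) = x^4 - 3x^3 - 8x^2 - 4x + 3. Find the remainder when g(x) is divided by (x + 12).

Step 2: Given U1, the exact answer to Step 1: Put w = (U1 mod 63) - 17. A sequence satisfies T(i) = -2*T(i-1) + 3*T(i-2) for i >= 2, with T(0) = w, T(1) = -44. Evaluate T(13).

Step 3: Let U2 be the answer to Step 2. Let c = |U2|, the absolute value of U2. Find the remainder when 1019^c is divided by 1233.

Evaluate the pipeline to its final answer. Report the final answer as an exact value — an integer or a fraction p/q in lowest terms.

Step 1: remainder = value at the root: 1*(-12)^4 - 3*(-12)^3 - 8*(-12)^2 - 4*(-12)^1 + 3 = (20736) + (5184) + (-1152) + (48) + (3) = 24819; answer 24819
Step 2: U1 = 24819; w = 43; T(2) = -2*(-44) + 3*(43) = 217; iterating: T(2)=217, T(3)=-566, T(4)=1783, T(5)=-5264, T(6)=15877, T(7)=-47546, T(8)=142723, T(9)=-428084, T(10)=1284337, T(11)=-3852926, T(12)=11558863, T(13)=-34676504; answer -34676504
Step 3: U2 = -34676504; c = 34676504; squarings mod 1233: 1019^1=1019, 1019^2=175, 1019^4=1033, 1019^8=544, 1019^16=16, 1019^32=256, 1019^64=187, 1019^128=445, 1019^256=745, 1019^512=175, 1019^1024=1033, 1019^2048=544, 1019^4096=16, 1019^8192=256, 1019^16384=187, 1019^32768=445, 1019^65536=745, 1019^131072=175, 1019^262144=1033, 1019^524288=544, 1019^1048576=16, 1019^2097152=256, 1019^4194304=187, 1019^8388608=445, 1019^16777216=745, 1019^33554432=175; 1019^34676504 = 1019^8 * 1019^16 * 1019^256 * 1019^512 * 1019^1024 * 1019^2048 * 1019^4096 * 1019^65536 * 1019^1048576 * 1019^33554432 = 346 (mod 1233); answer 346

346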